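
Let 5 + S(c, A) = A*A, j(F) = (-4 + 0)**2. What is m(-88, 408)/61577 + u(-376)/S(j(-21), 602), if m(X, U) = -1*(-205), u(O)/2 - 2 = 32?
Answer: 78479031/22315443223 ≈ 0.0035168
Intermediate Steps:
j(F) = 16 (j(F) = (-4)**2 = 16)
u(O) = 68 (u(O) = 4 + 2*32 = 4 + 64 = 68)
S(c, A) = -5 + A**2 (S(c, A) = -5 + A*A = -5 + A**2)
m(X, U) = 205
m(-88, 408)/61577 + u(-376)/S(j(-21), 602) = 205/61577 + 68/(-5 + 602**2) = 205*(1/61577) + 68/(-5 + 362404) = 205/61577 + 68/362399 = 78479031/22315443223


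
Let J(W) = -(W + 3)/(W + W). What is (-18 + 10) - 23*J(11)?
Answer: 73/11 ≈ 6.6364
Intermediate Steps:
J(W) = -(3 + W)/(2*W)
(-18 + 10) - 23*J(11) = (-18 + 10) - 23*(-3 - 1*11)/(2*11) = -8 - 23*(-3 - 11)/(2*11) = -8 - 23*(-14)/(2*11) = -8 - 23*(-7/11) = -8 + 161/11 = 73/11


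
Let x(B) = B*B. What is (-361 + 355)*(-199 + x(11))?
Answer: 468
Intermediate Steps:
x(B) = B**2
(-361 + 355)*(-199 + x(11)) = (-361 + 355)*(-199 + 11**2) = -6*(-199 + 121) = -6*(-78) = 468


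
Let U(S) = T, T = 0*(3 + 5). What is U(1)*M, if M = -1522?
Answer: 0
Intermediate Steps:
T = 0 (T = 0*8 = 0)
U(S) = 0
U(1)*M = 0*(-1522) = 0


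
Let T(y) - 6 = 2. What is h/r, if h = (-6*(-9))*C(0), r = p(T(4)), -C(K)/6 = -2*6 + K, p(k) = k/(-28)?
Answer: -13608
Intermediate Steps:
T(y) = 8 (T(y) = 6 + 2 = 8)
p(k) = -k/28 (p(k) = k*(-1/28) = -k/28)
C(K) = 72 - 6*K (C(K) = -6*(-2*6 + K) = -6*(-12 + K) = 72 - 6*K)
r = -2/7 (r = -1/28*8 = -2/7 ≈ -0.28571)
h = 3888 (h = (-6*(-9))*(72 - 6*0) = 54*(72 + 0) = 54*72 = 3888)
h/r = 3888/(-2/7) = 3888*(-7/2) = -13608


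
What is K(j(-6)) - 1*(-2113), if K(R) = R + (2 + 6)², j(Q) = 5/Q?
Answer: 13057/6 ≈ 2176.2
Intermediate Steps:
K(R) = 64 + R (K(R) = R + 8² = R + 64 = 64 + R)
K(j(-6)) - 1*(-2113) = (64 + 5/(-6)) - 1*(-2113) = (64 + 5*(-⅙)) + 2113 = (64 - ⅚) + 2113 = 379/6 + 2113 = 13057/6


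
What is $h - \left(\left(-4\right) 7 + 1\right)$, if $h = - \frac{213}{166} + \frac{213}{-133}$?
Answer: $\frac{532419}{22078} \approx 24.115$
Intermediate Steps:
$h = - \frac{63687}{22078}$ ($h = \left(-213\right) \frac{1}{166} + 213 \left(- \frac{1}{133}\right) = - \frac{213}{166} - \frac{213}{133} = - \frac{63687}{22078} \approx -2.8846$)
$h - \left(\left(-4\right) 7 + 1\right) = - \frac{63687}{22078} - \left(\left(-4\right) 7 + 1\right) = - \frac{63687}{22078} - \left(-28 + 1\right) = - \frac{63687}{22078} - -27 = - \frac{63687}{22078} + 27 = \frac{532419}{22078}$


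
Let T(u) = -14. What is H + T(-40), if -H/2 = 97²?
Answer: -18832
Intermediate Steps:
H = -18818 (H = -2*97² = -2*9409 = -18818)
H + T(-40) = -18818 - 14 = -18832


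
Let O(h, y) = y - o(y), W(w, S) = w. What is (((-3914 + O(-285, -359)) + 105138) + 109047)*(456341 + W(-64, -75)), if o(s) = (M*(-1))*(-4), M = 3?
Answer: 95772542300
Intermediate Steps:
o(s) = 12 (o(s) = (3*(-1))*(-4) = -3*(-4) = 12)
O(h, y) = -12 + y (O(h, y) = y - 1*12 = y - 12 = -12 + y)
(((-3914 + O(-285, -359)) + 105138) + 109047)*(456341 + W(-64, -75)) = (((-3914 + (-12 - 359)) + 105138) + 109047)*(456341 - 64) = (((-3914 - 371) + 105138) + 109047)*456277 = ((-4285 + 105138) + 109047)*456277 = (100853 + 109047)*456277 = 209900*456277 = 95772542300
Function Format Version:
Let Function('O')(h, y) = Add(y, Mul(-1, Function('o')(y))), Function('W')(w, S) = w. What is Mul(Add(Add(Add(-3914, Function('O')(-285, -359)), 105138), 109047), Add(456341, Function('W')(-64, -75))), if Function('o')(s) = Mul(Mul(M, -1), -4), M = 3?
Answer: 95772542300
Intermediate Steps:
Function('o')(s) = 12 (Function('o')(s) = Mul(Mul(3, -1), -4) = Mul(-3, -4) = 12)
Function('O')(h, y) = Add(-12, y) (Function('O')(h, y) = Add(y, Mul(-1, 12)) = Add(y, -12) = Add(-12, y))
Mul(Add(Add(Add(-3914, Function('O')(-285, -359)), 105138), 109047), Add(456341, Function('W')(-64, -75))) = Mul(Add(Add(Add(-3914, Add(-12, -359)), 105138), 109047), Add(456341, -64)) = Mul(Add(Add(Add(-3914, -371), 105138), 109047), 456277) = Mul(Add(Add(-4285, 105138), 109047), 456277) = Mul(Add(100853, 109047), 456277) = Mul(209900, 456277) = 95772542300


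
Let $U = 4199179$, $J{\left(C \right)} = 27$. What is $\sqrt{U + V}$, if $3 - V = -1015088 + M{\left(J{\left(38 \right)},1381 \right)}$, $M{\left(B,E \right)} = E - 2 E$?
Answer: $\sqrt{5215651} \approx 2283.8$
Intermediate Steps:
$M{\left(B,E \right)} = - E$
$V = 1016472$ ($V = 3 - \left(-1015088 - 1381\right) = 3 - -1016469 = 3 + 1016469 = 1016472$)
$\sqrt{U + V} = \sqrt{4199179 + 1016472} = \sqrt{5215651}$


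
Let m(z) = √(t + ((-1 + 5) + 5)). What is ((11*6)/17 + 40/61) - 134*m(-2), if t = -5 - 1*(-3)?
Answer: 4706/1037 - 134*√7 ≈ -349.99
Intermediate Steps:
t = -2 (t = -5 + 3 = -2)
m(z) = √7 (m(z) = √(-2 + ((-1 + 5) + 5)) = √(-2 + (4 + 5)) = √(-2 + 9) = √7)
((11*6)/17 + 40/61) - 134*m(-2) = ((11*6)/17 + 40/61) - 134*√7 = (66*(1/17) + 40*(1/61)) - 134*√7 = (66/17 + 40/61) - 134*√7 = 4706/1037 - 134*√7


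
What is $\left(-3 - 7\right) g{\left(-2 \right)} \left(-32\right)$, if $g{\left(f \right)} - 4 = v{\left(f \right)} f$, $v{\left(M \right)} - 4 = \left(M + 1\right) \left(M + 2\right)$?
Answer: $-1280$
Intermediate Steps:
$v{\left(M \right)} = 4 + \left(1 + M\right) \left(2 + M\right)$ ($v{\left(M \right)} = 4 + \left(M + 1\right) \left(M + 2\right) = 4 + \left(1 + M\right) \left(2 + M\right)$)
$g{\left(f \right)} = 4 + f \left(6 + f^{2} + 3 f\right)$ ($g{\left(f \right)} = 4 + \left(6 + f^{2} + 3 f\right) f = 4 + f \left(6 + f^{2} + 3 f\right)$)
$\left(-3 - 7\right) g{\left(-2 \right)} \left(-32\right) = \left(-3 - 7\right) \left(4 - 2 \left(6 + \left(-2\right)^{2} + 3 \left(-2\right)\right)\right) \left(-32\right) = - 10 \left(4 - 2 \left(6 + 4 - 6\right)\right) \left(-32\right) = - 10 \left(4 - 8\right) \left(-32\right) = \left(-10\right) \left(-4\right) \left(-32\right) = 40 \left(-32\right) = -1280$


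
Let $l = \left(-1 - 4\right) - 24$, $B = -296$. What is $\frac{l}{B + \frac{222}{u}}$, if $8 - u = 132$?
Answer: $\frac{1798}{18463} \approx 0.097384$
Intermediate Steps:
$u = -124$ ($u = 8 - 132 = -124$)
$l = -29$ ($l = -5 - 24 = -29$)
$\frac{l}{B + \frac{222}{u}} = \frac{1}{-296 + \frac{222}{-124}} \left(-29\right) = \frac{1}{-296 + 222 \left(- \frac{1}{124}\right)} \left(-29\right) = \frac{1}{-296 - \frac{111}{62}} \left(-29\right) = \frac{1}{- \frac{18463}{62}} \left(-29\right) = \left(- \frac{62}{18463}\right) \left(-29\right) = \frac{1798}{18463}$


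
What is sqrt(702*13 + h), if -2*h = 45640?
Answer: I*sqrt(13694) ≈ 117.02*I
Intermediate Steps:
h = -22820 (h = -1/2*45640 = -22820)
sqrt(702*13 + h) = sqrt(702*13 - 22820) = sqrt(9126 - 22820) = sqrt(-13694) = I*sqrt(13694)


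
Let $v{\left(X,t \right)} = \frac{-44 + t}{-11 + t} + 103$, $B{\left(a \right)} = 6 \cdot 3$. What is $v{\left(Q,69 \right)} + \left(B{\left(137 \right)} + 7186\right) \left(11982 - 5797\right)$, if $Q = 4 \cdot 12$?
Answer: $\frac{2584296919}{58} \approx 4.4557 \cdot 10^{7}$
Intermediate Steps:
$B{\left(a \right)} = 18$
$Q = 48$
$v{\left(X,t \right)} = 103 + \frac{-44 + t}{-11 + t}$ ($v{\left(X,t \right)} = \frac{-44 + t}{-11 + t} + 103 = 103 + \frac{-44 + t}{-11 + t}$)
$v{\left(Q,69 \right)} + \left(B{\left(137 \right)} + 7186\right) \left(11982 - 5797\right) = \frac{-1177 + 104 \cdot 69}{-11 + 69} + \left(18 + 7186\right) \left(11982 - 5797\right) = \frac{-1177 + 7176}{58} + 7204 \cdot 6185 = \frac{1}{58} \cdot 5999 + 44556740 = \frac{5999}{58} + 44556740 = \frac{2584296919}{58}$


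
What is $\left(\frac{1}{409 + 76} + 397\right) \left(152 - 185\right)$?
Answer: $- \frac{6354018}{485} \approx -13101.0$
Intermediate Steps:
$\left(\frac{1}{409 + 76} + 397\right) \left(152 - 185\right) = \left(\frac{1}{485} + 397\right) \left(-33\right) = \frac{192546}{485} \left(-33\right) = - \frac{6354018}{485}$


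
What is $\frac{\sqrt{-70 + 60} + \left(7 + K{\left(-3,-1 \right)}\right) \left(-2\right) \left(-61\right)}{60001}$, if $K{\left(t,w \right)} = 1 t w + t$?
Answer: $\frac{854}{60001} + \frac{i \sqrt{10}}{60001} \approx 0.014233 + 5.2704 \cdot 10^{-5} i$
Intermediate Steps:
$K{\left(t,w \right)} = t + t w$ ($K{\left(t,w \right)} = t w + t = t + t w$)
$\frac{\sqrt{-70 + 60} + \left(7 + K{\left(-3,-1 \right)}\right) \left(-2\right) \left(-61\right)}{60001} = \frac{\sqrt{-70 + 60} + \left(7 - 3 \left(1 - 1\right)\right) \left(-2\right) \left(-61\right)}{60001} = \left(\sqrt{-10} + \left(7 - 0\right) \left(-2\right) \left(-61\right)\right) \frac{1}{60001} = \left(i \sqrt{10} + \left(7 + 0\right) \left(-2\right) \left(-61\right)\right) \frac{1}{60001} = \left(i \sqrt{10} + 7 \left(-2\right) \left(-61\right)\right) \frac{1}{60001} = \left(i \sqrt{10} - -854\right) \frac{1}{60001} = \left(i \sqrt{10} + 854\right) \frac{1}{60001} = \left(854 + i \sqrt{10}\right) \frac{1}{60001} = \frac{854}{60001} + \frac{i \sqrt{10}}{60001}$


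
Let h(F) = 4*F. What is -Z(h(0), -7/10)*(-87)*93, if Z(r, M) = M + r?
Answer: -56637/10 ≈ -5663.7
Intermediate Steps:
-Z(h(0), -7/10)*(-87)*93 = -(-7/10 + 4*0)*(-87)*93 = -(-7*1/10 + 0)*(-87)*93 = -(-7/10 + 0)*(-87)*93 = -(-7/10*(-87))*93 = -609*93/10 = -1*56637/10 = -56637/10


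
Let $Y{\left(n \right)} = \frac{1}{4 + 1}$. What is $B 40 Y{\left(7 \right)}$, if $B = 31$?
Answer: $248$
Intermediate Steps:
$Y{\left(n \right)} = \frac{1}{5}$
$B 40 Y{\left(7 \right)} = 31 \cdot 40 \cdot \frac{1}{5} = 1240 \cdot \frac{1}{5} = 248$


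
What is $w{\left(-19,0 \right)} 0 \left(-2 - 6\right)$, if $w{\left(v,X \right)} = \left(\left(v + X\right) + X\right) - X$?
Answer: $0$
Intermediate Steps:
$w{\left(v,X \right)} = X + v$ ($w{\left(v,X \right)} = \left(\left(X + v\right) + X\right) - X = \left(v + 2 X\right) - X = X + v$)
$w{\left(-19,0 \right)} 0 \left(-2 - 6\right) = \left(0 - 19\right) 0 \left(-2 - 6\right) = - 19 \cdot 0 \left(-8\right) = \left(-19\right) 0 = 0$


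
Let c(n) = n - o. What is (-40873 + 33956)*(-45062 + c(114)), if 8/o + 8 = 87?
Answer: 24561575300/79 ≈ 3.1091e+8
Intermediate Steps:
o = 8/79 (o = 8/(-8 + 87) = 8/79 ≈ 0.10127)
c(n) = -8/79 + n (c(n) = n - 1*8/79 = n - 8/79 = -8/79 + n)
(-40873 + 33956)*(-45062 + c(114)) = (-40873 + 33956)*(-45062 + (-8/79 + 114)) = -6917*(-45062 + 8998/79) = -6917*(-3550900/79) = 24561575300/79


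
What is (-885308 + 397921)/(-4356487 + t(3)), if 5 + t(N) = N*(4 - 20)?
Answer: 487387/4356540 ≈ 0.11187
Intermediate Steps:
t(N) = -5 - 16*N (t(N) = -5 + N*(4 - 20) = -5 + N*(-16) = -5 - 16*N)
(-885308 + 397921)/(-4356487 + t(3)) = (-885308 + 397921)/(-4356487 + (-5 - 16*3)) = -487387/(-4356487 + (-5 - 48)) = -487387/(-4356487 - 53) = -487387/(-4356540) = -487387*(-1/4356540) = 487387/4356540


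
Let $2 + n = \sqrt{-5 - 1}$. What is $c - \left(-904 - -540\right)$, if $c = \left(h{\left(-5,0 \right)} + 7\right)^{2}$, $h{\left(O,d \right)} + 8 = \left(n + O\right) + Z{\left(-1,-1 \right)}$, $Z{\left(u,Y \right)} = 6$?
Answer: $362 - 4 i \sqrt{6} \approx 362.0 - 9.798 i$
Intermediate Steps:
$n = -2 + i \sqrt{6}$ ($n = -2 + \sqrt{-5 - 1} = -2 + \sqrt{-6} = -2 + i \sqrt{6} \approx -2.0 + 2.4495 i$)
$h{\left(O,d \right)} = -4 + O + i \sqrt{6}$ ($h{\left(O,d \right)} = -8 - \left(-4 - O - i \sqrt{6}\right) = -8 + \left(\left(-2 + O + i \sqrt{6}\right) + 6\right) = -8 + \left(4 + O + i \sqrt{6}\right) = -4 + O + i \sqrt{6}$)
$c = \left(-2 + i \sqrt{6}\right)^{2}$ ($c = \left(\left(-4 - 5 + i \sqrt{6}\right) + 7\right)^{2} = \left(\left(-9 + i \sqrt{6}\right) + 7\right)^{2} = \left(-2 + i \sqrt{6}\right)^{2} \approx -2.0 - 9.798 i$)
$c - \left(-904 - -540\right) = \left(-2 + i \sqrt{6}\right)^{2} - \left(-904 - -540\right) = \left(-2 + i \sqrt{6}\right)^{2} - \left(-904 + 540\right) = \left(-2 + i \sqrt{6}\right)^{2} - -364 = \left(-2 + i \sqrt{6}\right)^{2} + 364 = 364 + \left(-2 + i \sqrt{6}\right)^{2}$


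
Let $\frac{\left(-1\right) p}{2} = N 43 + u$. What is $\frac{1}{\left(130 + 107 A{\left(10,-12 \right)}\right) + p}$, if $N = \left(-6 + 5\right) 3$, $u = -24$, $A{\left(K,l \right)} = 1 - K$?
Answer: $- \frac{1}{527} \approx -0.0018975$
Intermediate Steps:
$N = -3$ ($N = \left(-1\right) 3 = -3$)
$p = 306$ ($p = - 2 \left(\left(-3\right) 43 - 24\right) = - 2 \left(-129 - 24\right) = \left(-2\right) \left(-153\right) = 306$)
$\frac{1}{\left(130 + 107 A{\left(10,-12 \right)}\right) + p} = \frac{1}{\left(130 + 107 \left(1 - 10\right)\right) + 306} = \frac{1}{\left(130 + 107 \left(-9\right)\right) + 306} = \frac{1}{\left(130 - 963\right) + 306} = \frac{1}{-833 + 306} = \frac{1}{-527} = - \frac{1}{527}$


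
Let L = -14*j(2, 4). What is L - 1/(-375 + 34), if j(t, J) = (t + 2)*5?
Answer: -95479/341 ≈ -280.00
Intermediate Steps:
j(t, J) = 10 + 5*t (j(t, J) = (2 + t)*5 = 10 + 5*t)
L = -280 (L = -14*(10 + 5*2) = -14*(10 + 10) = -14*20 = -280)
L - 1/(-375 + 34) = -280 - 1/(-375 + 34) = -280 - 1/(-341) = -280 - 1*(-1/341) = -280 + 1/341 = -95479/341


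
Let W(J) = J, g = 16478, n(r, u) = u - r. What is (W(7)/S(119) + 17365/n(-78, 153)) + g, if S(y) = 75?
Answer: 31865038/1925 ≈ 16553.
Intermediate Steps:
(W(7)/S(119) + 17365/n(-78, 153)) + g = (7/75 + 17365/(153 - 1*(-78))) + 16478 = (7*(1/75) + 17365/(153 + 78)) + 16478 = (7/75 + 17365/231) + 16478 = 144888/1925 + 16478 = 31865038/1925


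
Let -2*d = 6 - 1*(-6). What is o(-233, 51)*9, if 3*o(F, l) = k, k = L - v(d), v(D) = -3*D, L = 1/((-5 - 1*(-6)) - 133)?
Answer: -2377/44 ≈ -54.023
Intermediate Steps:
d = -6 (d = -(6 - 1*(-6))/2 = -(6 + 6)/2 = -½*12 = -6)
L = -1/132 (L = 1/((-5 + 6) - 133) = 1/(1 - 133) = 1/(-132) = -1/132 ≈ -0.0075758)
k = -2377/132 (k = -1/132 - (-3)*(-6) = -1/132 - 1*18 = -1/132 - 18 = -2377/132 ≈ -18.008)
o(F, l) = -2377/396 (o(F, l) = (⅓)*(-2377/132) = -2377/396)
o(-233, 51)*9 = -2377/396*9 = -2377/44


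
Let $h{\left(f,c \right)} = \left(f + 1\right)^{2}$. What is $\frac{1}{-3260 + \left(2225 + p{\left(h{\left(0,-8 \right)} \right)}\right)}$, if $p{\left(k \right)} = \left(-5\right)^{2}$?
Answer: $- \frac{1}{1010} \approx -0.0009901$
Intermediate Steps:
$h{\left(f,c \right)} = \left(1 + f\right)^{2}$
$p{\left(k \right)} = 25$
$\frac{1}{-3260 + \left(2225 + p{\left(h{\left(0,-8 \right)} \right)}\right)} = \frac{1}{-3260 + \left(2225 + 25\right)} = \frac{1}{-3260 + 2250} = \frac{1}{-1010} = - \frac{1}{1010}$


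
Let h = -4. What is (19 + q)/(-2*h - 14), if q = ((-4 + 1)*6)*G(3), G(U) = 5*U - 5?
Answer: 161/6 ≈ 26.833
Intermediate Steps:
G(U) = -5 + 5*U
q = -180 (q = ((-4 + 1)*6)*(-5 + 5*3) = (-3*6)*(-5 + 15) = -18*10 = -180)
(19 + q)/(-2*h - 14) = (19 - 180)/(-2*(-4) - 14) = -161/(8 - 14) = -161/(-6) = -1/6*(-161) = 161/6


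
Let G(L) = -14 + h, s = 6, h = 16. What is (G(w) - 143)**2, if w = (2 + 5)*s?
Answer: 19881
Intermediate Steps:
w = 42 (w = (2 + 5)*6 = 7*6 = 42)
G(L) = 2 (G(L) = -14 + 16 = 2)
(G(w) - 143)**2 = (2 - 143)**2 = (-141)**2 = 19881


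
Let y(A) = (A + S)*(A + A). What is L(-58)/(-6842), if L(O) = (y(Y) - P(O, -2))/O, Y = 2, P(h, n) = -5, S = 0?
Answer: 13/396836 ≈ 3.2759e-5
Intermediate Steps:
y(A) = 2*A**2 (y(A) = (A + 0)*(A + A) = A*(2*A) = 2*A**2)
L(O) = 13/O (L(O) = (2*2**2 - 1*(-5))/O = (2*4 + 5)/O = (8 + 5)/O = 13/O)
L(-58)/(-6842) = (13/(-58))/(-6842) = (13*(-1/58))*(-1/6842) = -13/58*(-1/6842) = 13/396836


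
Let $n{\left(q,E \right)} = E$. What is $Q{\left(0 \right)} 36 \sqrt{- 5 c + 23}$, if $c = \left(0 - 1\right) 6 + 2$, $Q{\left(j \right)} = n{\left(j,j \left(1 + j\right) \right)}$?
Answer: $0$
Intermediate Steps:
$Q{\left(j \right)} = j \left(1 + j\right)$
$c = -4$ ($c = \left(0 - 1\right) 6 + 2 = \left(-1\right) 6 + 2 = -6 + 2 = -4$)
$Q{\left(0 \right)} 36 \sqrt{- 5 c + 23} = 0 \left(1 + 0\right) 36 \sqrt{\left(-5\right) \left(-4\right) + 23} = 0 \cdot 1 \cdot 36 \sqrt{20 + 23} = 0 \cdot 36 \sqrt{43} = 0 \sqrt{43} = 0$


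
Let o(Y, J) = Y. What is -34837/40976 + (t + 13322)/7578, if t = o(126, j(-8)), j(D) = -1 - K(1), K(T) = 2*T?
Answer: 143525231/155258064 ≈ 0.92443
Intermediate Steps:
j(D) = -3 (j(D) = -1 - 2 = -3)
t = 126
-34837/40976 + (t + 13322)/7578 = -34837/40976 + (126 + 13322)/7578 = -34837*1/40976 + 13448*(1/7578) = -34837/40976 + 6724/3789 = 143525231/155258064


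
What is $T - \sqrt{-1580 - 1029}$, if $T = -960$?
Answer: $-960 - i \sqrt{2609} \approx -960.0 - 51.078 i$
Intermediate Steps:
$T - \sqrt{-1580 - 1029} = -960 - \sqrt{-1580 - 1029} = -960 - \sqrt{-2609} = -960 - i \sqrt{2609}$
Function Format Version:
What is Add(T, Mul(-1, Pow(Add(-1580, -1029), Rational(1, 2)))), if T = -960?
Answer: Add(-960, Mul(-1, I, Pow(2609, Rational(1, 2)))) ≈ Add(-960.00, Mul(-51.078, I))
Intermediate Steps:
Add(T, Mul(-1, Pow(Add(-1580, -1029), Rational(1, 2)))) = Add(-960, Mul(-1, Pow(Add(-1580, -1029), Rational(1, 2)))) = Add(-960, Mul(-1, Pow(-2609, Rational(1, 2)))) = Add(-960, Mul(-1, Mul(I, Pow(2609, Rational(1, 2))))) = Add(-960, Mul(-1, I, Pow(2609, Rational(1, 2))))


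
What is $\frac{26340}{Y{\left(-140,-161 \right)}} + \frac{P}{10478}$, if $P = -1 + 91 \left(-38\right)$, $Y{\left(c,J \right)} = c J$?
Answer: $\frac{9901233}{11808706} \approx 0.83847$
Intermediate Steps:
$Y{\left(c,J \right)} = J c$
$P = -3459$ ($P = -1 - 3458 = -3459$)
$\frac{26340}{Y{\left(-140,-161 \right)}} + \frac{P}{10478} = \frac{26340}{\left(-161\right) \left(-140\right)} - \frac{3459}{10478} = \frac{26340}{22540} - \frac{3459}{10478} = 26340 \cdot \frac{1}{22540} - \frac{3459}{10478} = \frac{1317}{1127} - \frac{3459}{10478} = \frac{9901233}{11808706}$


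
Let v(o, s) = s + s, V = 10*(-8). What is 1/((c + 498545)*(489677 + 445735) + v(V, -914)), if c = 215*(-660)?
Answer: 1/333610010912 ≈ 2.9975e-12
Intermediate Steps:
c = -141900
V = -80
v(o, s) = 2*s
1/((c + 498545)*(489677 + 445735) + v(V, -914)) = 1/((-141900 + 498545)*(489677 + 445735) + 2*(-914)) = 1/(356645*935412 - 1828) = 1/(333610012740 - 1828) = 1/333610010912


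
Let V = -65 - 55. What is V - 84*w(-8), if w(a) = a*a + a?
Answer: -4824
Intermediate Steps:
w(a) = a + a**2 (w(a) = a**2 + a = a + a**2)
V = -120
V - 84*w(-8) = -120 - (-672)*(1 - 8) = -120 - (-672)*(-7) = -120 - 84*56 = -120 - 4704 = -4824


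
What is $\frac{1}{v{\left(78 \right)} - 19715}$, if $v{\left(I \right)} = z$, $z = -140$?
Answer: $- \frac{1}{19855} \approx -5.0365 \cdot 10^{-5}$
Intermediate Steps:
$v{\left(I \right)} = -140$
$\frac{1}{v{\left(78 \right)} - 19715} = \frac{1}{-140 - 19715} = \frac{1}{-19855} = - \frac{1}{19855}$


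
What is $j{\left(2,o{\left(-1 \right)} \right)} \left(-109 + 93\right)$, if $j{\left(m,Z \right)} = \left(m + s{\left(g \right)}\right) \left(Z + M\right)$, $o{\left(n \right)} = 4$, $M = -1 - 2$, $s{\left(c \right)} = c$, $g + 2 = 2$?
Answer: $-32$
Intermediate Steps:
$g = 0$ ($g = -2 + 2 = 0$)
$M = -3$ ($M = -1 - 2 = -3$)
$j{\left(m,Z \right)} = m \left(-3 + Z\right)$ ($j{\left(m,Z \right)} = \left(m + 0\right) \left(Z - 3\right) = m \left(-3 + Z\right)$)
$j{\left(2,o{\left(-1 \right)} \right)} \left(-109 + 93\right) = 2 \left(-3 + 4\right) \left(-109 + 93\right) = 2 \cdot 1 \left(-16\right) = 2 \left(-16\right) = -32$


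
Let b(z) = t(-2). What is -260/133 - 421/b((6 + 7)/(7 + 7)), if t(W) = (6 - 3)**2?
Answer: -58333/1197 ≈ -48.733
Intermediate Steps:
t(W) = 9 (t(W) = 3**2 = 9)
b(z) = 9
-260/133 - 421/b((6 + 7)/(7 + 7)) = -260/133 - 421/9 = -58333/1197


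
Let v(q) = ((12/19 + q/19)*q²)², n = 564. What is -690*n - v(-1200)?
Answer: -2926562918540486760/361 ≈ -8.1068e+15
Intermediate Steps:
v(q) = q⁴*(12/19 + q/19)² (v(q) = ((12*(1/19) + q*(1/19))*q²)² = ((12/19 + q/19)*q²)² = (q²*(12/19 + q/19))² = q⁴*(12/19 + q/19)²)
-690*n - v(-1200) = -690*564 - (-1200)⁴*(12 - 1200)²/361 = -389160 - 2073600000000*(-1188)²/361 = -389160 - 2073600000000*1411344/361 = -389160 - 1*2926562918400000000/361 = -389160 - 2926562918400000000/361 = -2926562918540486760/361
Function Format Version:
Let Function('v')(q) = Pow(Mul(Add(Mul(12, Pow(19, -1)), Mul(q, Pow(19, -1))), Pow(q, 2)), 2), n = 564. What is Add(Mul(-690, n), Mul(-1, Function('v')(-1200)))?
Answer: Rational(-2926562918540486760, 361) ≈ -8.1068e+15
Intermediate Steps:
Function('v')(q) = Mul(Pow(q, 4), Pow(Add(Rational(12, 19), Mul(Rational(1, 19), q)), 2)) (Function('v')(q) = Pow(Mul(Add(Mul(12, Rational(1, 19)), Mul(q, Rational(1, 19))), Pow(q, 2)), 2) = Pow(Mul(Add(Rational(12, 19), Mul(Rational(1, 19), q)), Pow(q, 2)), 2) = Pow(Mul(Pow(q, 2), Add(Rational(12, 19), Mul(Rational(1, 19), q))), 2) = Mul(Pow(q, 4), Pow(Add(Rational(12, 19), Mul(Rational(1, 19), q)), 2)))
Add(Mul(-690, n), Mul(-1, Function('v')(-1200))) = Add(Mul(-690, 564), Mul(-1, Mul(Rational(1, 361), Pow(-1200, 4), Pow(Add(12, -1200), 2)))) = Add(-389160, Mul(-1, Mul(Rational(1, 361), 2073600000000, Pow(-1188, 2)))) = Add(-389160, Mul(-1, Mul(Rational(1, 361), 2073600000000, 1411344))) = Add(-389160, Mul(-1, Rational(2926562918400000000, 361))) = Add(-389160, Rational(-2926562918400000000, 361)) = Rational(-2926562918540486760, 361)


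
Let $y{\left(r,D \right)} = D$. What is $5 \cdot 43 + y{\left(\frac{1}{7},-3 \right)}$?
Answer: $212$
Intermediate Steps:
$5 \cdot 43 + y{\left(\frac{1}{7},-3 \right)} = 5 \cdot 43 - 3 = 215 - 3 = 212$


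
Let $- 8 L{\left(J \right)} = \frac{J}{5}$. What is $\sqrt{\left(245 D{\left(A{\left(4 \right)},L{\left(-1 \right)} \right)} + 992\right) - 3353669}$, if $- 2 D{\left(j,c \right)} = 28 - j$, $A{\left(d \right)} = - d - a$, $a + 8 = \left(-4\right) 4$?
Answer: $i \sqrt{3353657} \approx 1831.3 i$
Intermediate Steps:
$a = -24$ ($a = -8 - 16 = -24$)
$A{\left(d \right)} = 24 - d$ ($A{\left(d \right)} = - d - -24 = - d + 24 = 24 - d$)
$L{\left(J \right)} = - \frac{J}{40}$ ($L{\left(J \right)} = - \frac{J \frac{1}{5}}{8} = - \frac{\frac{1}{5} J}{8} = - \frac{J}{40}$)
$D{\left(j,c \right)} = -14 + \frac{j}{2}$ ($D{\left(j,c \right)} = - \frac{28 - j}{2} = -14 + \frac{j}{2}$)
$\sqrt{\left(245 D{\left(A{\left(4 \right)},L{\left(-1 \right)} \right)} + 992\right) - 3353669} = \sqrt{\left(245 \left(-14 + \frac{24 - 4}{2}\right) + 992\right) - 3353669} = \sqrt{\left(245 \left(-14 + \frac{1}{2} \cdot 20\right) + 992\right) - 3353669} = \sqrt{\left(245 \left(-14 + 10\right) + 992\right) - 3353669} = \sqrt{\left(245 \left(-4\right) + 992\right) - 3353669} = \sqrt{\left(-980 + 992\right) - 3353669} = \sqrt{12 - 3353669} = \sqrt{-3353657} = i \sqrt{3353657}$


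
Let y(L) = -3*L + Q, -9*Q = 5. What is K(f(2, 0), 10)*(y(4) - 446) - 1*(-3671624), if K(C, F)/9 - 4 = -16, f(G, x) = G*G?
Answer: 3721148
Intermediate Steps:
f(G, x) = G**2
Q = -5/9 (Q = -1/9*5 = -5/9 ≈ -0.55556)
K(C, F) = -108 (K(C, F) = 36 + 9*(-16) = 36 - 144 = -108)
y(L) = -5/9 - 3*L (y(L) = -3*L - 5/9 = -5/9 - 3*L)
K(f(2, 0), 10)*(y(4) - 446) - 1*(-3671624) = -108*((-5/9 - 3*4) - 446) - 1*(-3671624) = -108*((-5/9 - 12) - 446) + 3671624 = -108*(-113/9 - 446) + 3671624 = -108*(-4127/9) + 3671624 = 49524 + 3671624 = 3721148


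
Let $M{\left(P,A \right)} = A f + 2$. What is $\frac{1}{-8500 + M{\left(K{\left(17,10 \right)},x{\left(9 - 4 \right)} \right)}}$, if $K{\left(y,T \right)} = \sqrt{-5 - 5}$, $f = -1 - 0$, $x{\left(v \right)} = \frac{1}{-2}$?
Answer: $- \frac{2}{16995} \approx -0.00011768$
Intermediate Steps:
$x{\left(v \right)} = - \frac{1}{2}$
$f = -1$ ($f = -1 + 0 = -1$)
$K{\left(y,T \right)} = i \sqrt{10}$ ($K{\left(y,T \right)} = \sqrt{-10} = i \sqrt{10}$)
$M{\left(P,A \right)} = 2 - A$ ($M{\left(P,A \right)} = A \left(-1\right) + 2 = - A + 2 = 2 - A$)
$\frac{1}{-8500 + M{\left(K{\left(17,10 \right)},x{\left(9 - 4 \right)} \right)}} = \frac{1}{-8500 + \left(2 - - \frac{1}{2}\right)} = \frac{1}{-8500 + \left(2 + \frac{1}{2}\right)} = \frac{1}{-8500 + \frac{5}{2}} = \frac{1}{- \frac{16995}{2}} = - \frac{2}{16995}$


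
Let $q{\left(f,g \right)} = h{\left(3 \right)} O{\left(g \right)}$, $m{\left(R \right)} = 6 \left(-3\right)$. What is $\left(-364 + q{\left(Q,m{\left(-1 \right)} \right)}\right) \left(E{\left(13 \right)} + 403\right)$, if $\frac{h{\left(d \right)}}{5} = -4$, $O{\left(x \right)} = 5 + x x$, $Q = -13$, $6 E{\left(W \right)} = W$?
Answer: $- \frac{8440432}{3} \approx -2.8135 \cdot 10^{6}$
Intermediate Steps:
$E{\left(W \right)} = \frac{W}{6}$
$m{\left(R \right)} = -18$
$O{\left(x \right)} = 5 + x^{2}$
$h{\left(d \right)} = -20$ ($h{\left(d \right)} = 5 \left(-4\right) = -20$)
$q{\left(f,g \right)} = -100 - 20 g^{2}$ ($q{\left(f,g \right)} = - 20 \left(5 + g^{2}\right) = -100 - 20 g^{2}$)
$\left(-364 + q{\left(Q,m{\left(-1 \right)} \right)}\right) \left(E{\left(13 \right)} + 403\right) = \left(-364 - \left(100 + 20 \left(-18\right)^{2}\right)\right) \left(\frac{1}{6} \cdot 13 + 403\right) = \left(-364 - 6580\right) \left(\frac{13}{6} + 403\right) = \left(-364 - 6580\right) \frac{2431}{6} = \left(-6944\right) \frac{2431}{6} = - \frac{8440432}{3}$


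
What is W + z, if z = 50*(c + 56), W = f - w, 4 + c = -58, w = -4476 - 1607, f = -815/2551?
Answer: 14751618/2551 ≈ 5782.7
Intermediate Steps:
f = -815/2551 (f = -815*1/2551 = -815/2551 ≈ -0.31948)
w = -6083
c = -62 (c = -4 - 58 = -62)
W = 15516918/2551 (W = -815/2551 - 1*(-6083) = -815/2551 + 6083 = 15516918/2551 ≈ 6082.7)
z = -300 (z = 50*(-62 + 56) = 50*(-6) = -300)
W + z = 15516918/2551 - 300 = 14751618/2551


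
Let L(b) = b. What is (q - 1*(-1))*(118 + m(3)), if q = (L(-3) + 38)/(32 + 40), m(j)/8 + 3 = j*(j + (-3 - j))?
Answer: 1177/36 ≈ 32.694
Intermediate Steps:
m(j) = -24 - 24*j (m(j) = -24 + 8*(j*(j + (-3 - j))) = -24 + 8*(j*(-3)) = -24 + 8*(-3*j) = -24 - 24*j)
q = 35/72 (q = (-3 + 38)/(32 + 40) = 35/72 ≈ 0.48611)
(q - 1*(-1))*(118 + m(3)) = (35/72 - 1*(-1))*(118 + (-24 - 24*3)) = (35/72 + 1)*(118 + (-24 - 72)) = 107*(118 - 96)/72 = (107/72)*22 = 1177/36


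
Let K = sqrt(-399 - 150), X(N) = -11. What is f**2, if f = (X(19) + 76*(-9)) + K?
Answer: 482476 - 4170*I*sqrt(61) ≈ 4.8248e+5 - 32569.0*I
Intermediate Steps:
K = 3*I*sqrt(61) (K = sqrt(-549) = 3*I*sqrt(61) ≈ 23.431*I)
f = -695 + 3*I*sqrt(61) (f = (-11 + 76*(-9)) + 3*I*sqrt(61) = (-11 - 684) + 3*I*sqrt(61) = -695 + 3*I*sqrt(61) ≈ -695.0 + 23.431*I)
f**2 = (-695 + 3*I*sqrt(61))**2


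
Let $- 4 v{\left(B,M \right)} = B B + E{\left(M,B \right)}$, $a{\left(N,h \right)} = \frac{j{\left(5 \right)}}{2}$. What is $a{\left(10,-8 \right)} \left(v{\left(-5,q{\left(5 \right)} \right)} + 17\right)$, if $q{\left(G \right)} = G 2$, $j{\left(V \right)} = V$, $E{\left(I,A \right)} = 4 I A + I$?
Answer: $\frac{1165}{8} \approx 145.63$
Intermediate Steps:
$E{\left(I,A \right)} = I + 4 A I$ ($E{\left(I,A \right)} = 4 A I + I = I + 4 A I$)
$q{\left(G \right)} = 2 G$
$a{\left(N,h \right)} = \frac{5}{2}$
$v{\left(B,M \right)} = - \frac{B^{2}}{4} - \frac{M \left(1 + 4 B\right)}{4}$ ($v{\left(B,M \right)} = - \frac{B B + M \left(1 + 4 B\right)}{4} = - \frac{B^{2} + M \left(1 + 4 B\right)}{4} = - \frac{B^{2}}{4} - \frac{M \left(1 + 4 B\right)}{4}$)
$a{\left(10,-8 \right)} \left(v{\left(-5,q{\left(5 \right)} \right)} + 17\right) = \frac{5 \left(\left(- \frac{\left(-5\right)^{2}}{4} - \frac{2 \cdot 5 \left(1 + 4 \left(-5\right)\right)}{4}\right) + 17\right)}{2} = \frac{5 \left(\left(\left(- \frac{1}{4}\right) 25 - \frac{5 \left(1 - 20\right)}{2}\right) + 17\right)}{2} = \frac{5 \left(\left(- \frac{25}{4} - \frac{5}{2} \left(-19\right)\right) + 17\right)}{2} = \frac{5 \left(\left(- \frac{25}{4} + \frac{95}{2}\right) + 17\right)}{2} = \frac{5 \left(\frac{165}{4} + 17\right)}{2} = \frac{5}{2} \cdot \frac{233}{4} = \frac{1165}{8}$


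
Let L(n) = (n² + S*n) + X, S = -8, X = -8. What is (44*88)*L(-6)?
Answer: 294272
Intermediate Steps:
L(n) = -8 + n² - 8*n (L(n) = (n² - 8*n) - 8 = -8 + n² - 8*n)
(44*88)*L(-6) = (44*88)*(-8 + (-6)² - 8*(-6)) = 3872*(-8 + 36 + 48) = 3872*76 = 294272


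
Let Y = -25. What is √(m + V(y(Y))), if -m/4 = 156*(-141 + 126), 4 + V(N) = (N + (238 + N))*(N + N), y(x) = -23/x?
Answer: 2*√1530829/25 ≈ 98.981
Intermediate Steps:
V(N) = -4 + 2*N*(238 + 2*N) (V(N) = -4 + (N + (238 + N))*(N + N) = -4 + (238 + 2*N)*(2*N) = -4 + 2*N*(238 + 2*N))
m = 9360 (m = -624*(-141 + 126) = -624*(-15) = -4*(-2340) = 9360)
√(m + V(y(Y))) = √(9360 + (-4 + 4*(-23/(-25))² + 476*(-23/(-25)))) = √(9360 + (-4 + 4*(-23*(-1/25))² + 476*(-23*(-1/25)))) = √(9360 + (-4 + 4*(23/25)² + 476*(23/25))) = √(9360 + (-4 + 4*(529/625) + 10948/25)) = √(9360 + (-4 + 2116/625 + 10948/25)) = √(9360 + 273316/625) = √(6123316/625) = 2*√1530829/25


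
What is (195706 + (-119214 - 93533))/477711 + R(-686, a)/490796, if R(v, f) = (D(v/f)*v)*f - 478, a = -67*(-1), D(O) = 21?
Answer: -117419903279/58614661989 ≈ -2.0033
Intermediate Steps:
a = 67
R(v, f) = -478 + 21*f*v (R(v, f) = (21*v)*f - 478 = 21*f*v - 478 = -478 + 21*f*v)
(195706 + (-119214 - 93533))/477711 + R(-686, a)/490796 = (195706 + (-119214 - 93533))/477711 + (-478 + 21*67*(-686))/490796 = (195706 - 212747)*(1/477711) + (-478 - 965202)*(1/490796) = -17041*1/477711 - 965680*1/490796 = -17041/477711 - 241420/122699 = -117419903279/58614661989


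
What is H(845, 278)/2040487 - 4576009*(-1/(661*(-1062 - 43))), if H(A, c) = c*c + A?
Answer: -545895356714/87669523955 ≈ -6.2267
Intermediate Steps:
H(A, c) = A + c**2 (H(A, c) = c**2 + A = A + c**2)
H(845, 278)/2040487 - 4576009*(-1/(661*(-1062 - 43))) = (845 + 278**2)/2040487 - 4576009*(-1/(661*(-1062 - 43))) = (845 + 77284)*(1/2040487) - 4576009/((-1105*(-661))) = 78129*(1/2040487) - 4576009/730405 = 78129/2040487 - 4576009*1/730405 = 78129/2040487 - 269177/42965 = -545895356714/87669523955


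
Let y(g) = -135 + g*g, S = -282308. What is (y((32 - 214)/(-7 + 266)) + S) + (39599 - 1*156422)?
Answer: -546594478/1369 ≈ -3.9927e+5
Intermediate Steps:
y(g) = -135 + g**2
(y((32 - 214)/(-7 + 266)) + S) + (39599 - 1*156422) = ((-135 + ((32 - 214)/(-7 + 266))**2) - 282308) + (39599 - 1*156422) = ((-135 + (-182/259)**2) - 282308) + (39599 - 156422) = ((-135 + (-182*1/259)**2) - 282308) - 116823 = ((-135 + (-26/37)**2) - 282308) - 116823 = ((-135 + 676/1369) - 282308) - 116823 = (-184139/1369 - 282308) - 116823 = -386663791/1369 - 116823 = -546594478/1369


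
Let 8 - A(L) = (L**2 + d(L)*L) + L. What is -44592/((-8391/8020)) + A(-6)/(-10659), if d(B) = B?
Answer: 1270651877746/29813223 ≈ 42620.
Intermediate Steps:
A(L) = 8 - L - 2*L**2 (A(L) = 8 - ((L**2 + L*L) + L) = 8 - ((L**2 + L**2) + L) = 8 - (2*L**2 + L) = 8 - (L + 2*L**2) = 8 + (-L - 2*L**2) = 8 - L - 2*L**2)
-44592/((-8391/8020)) + A(-6)/(-10659) = -44592/((-8391/8020)) + (8 - 1*(-6) - 2*(-6)**2)/(-10659) = -44592/((-8391*1/8020)) + (8 + 6 - 2*36)*(-1/10659) = -44592/(-8391/8020) + (8 + 6 - 72)*(-1/10659) = -44592*(-8020/8391) - 58*(-1/10659) = 119209280/2797 + 58/10659 = 1270651877746/29813223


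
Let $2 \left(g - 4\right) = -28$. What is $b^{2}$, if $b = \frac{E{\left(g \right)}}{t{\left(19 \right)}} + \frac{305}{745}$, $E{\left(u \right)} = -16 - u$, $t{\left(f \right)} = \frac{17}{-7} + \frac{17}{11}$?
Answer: $\frac{1331739049}{25664356} \approx 51.891$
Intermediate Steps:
$g = -10$ ($g = 4 + \frac{1}{2} \left(-28\right) = 4 - 14 = -10$)
$t{\left(f \right)} = - \frac{68}{77}$ ($t{\left(f \right)} = 17 \left(- \frac{1}{7}\right) + 17 \cdot \frac{1}{11} = - \frac{17}{7} + \frac{17}{11} = - \frac{68}{77}$)
$b = \frac{36493}{5066}$ ($b = \frac{-16 - -10}{- \frac{68}{77}} + \frac{305}{745} = \left(-16 + 10\right) \left(- \frac{77}{68}\right) + 305 \cdot \frac{1}{745} = \left(-6\right) \left(- \frac{77}{68}\right) + \frac{61}{149} = \frac{231}{34} + \frac{61}{149} = \frac{36493}{5066} \approx 7.2035$)
$b^{2} = \left(\frac{36493}{5066}\right)^{2} = \frac{1331739049}{25664356}$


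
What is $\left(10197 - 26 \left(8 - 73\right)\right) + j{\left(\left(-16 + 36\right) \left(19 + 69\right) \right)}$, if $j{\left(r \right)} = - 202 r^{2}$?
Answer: $-625703313$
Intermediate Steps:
$\left(10197 - 26 \left(8 - 73\right)\right) + j{\left(\left(-16 + 36\right) \left(19 + 69\right) \right)} = \left(10197 - 26 \left(8 - 73\right)\right) - 202 \left(\left(-16 + 36\right) \left(19 + 69\right)\right)^{2} = \left(10197 - -1690\right) - 202 \left(20 \cdot 88\right)^{2} = \left(10197 + 1690\right) - 202 \cdot 1760^{2} = 11887 - 625715200 = -625703313$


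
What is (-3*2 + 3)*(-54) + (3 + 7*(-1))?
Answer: 158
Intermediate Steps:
(-3*2 + 3)*(-54) + (3 + 7*(-1)) = (-6 + 3)*(-54) + (3 - 7) = -3*(-54) - 4 = 162 - 4 = 158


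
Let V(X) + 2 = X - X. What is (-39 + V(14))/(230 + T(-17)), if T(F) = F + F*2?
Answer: -41/179 ≈ -0.22905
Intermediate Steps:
T(F) = 3*F (T(F) = F + 2*F = 3*F)
V(X) = -2 (V(X) = -2 + (X - X) = -2 + 0 = -2)
(-39 + V(14))/(230 + T(-17)) = (-39 - 2)/(230 + 3*(-17)) = -41/(230 - 51) = -41/179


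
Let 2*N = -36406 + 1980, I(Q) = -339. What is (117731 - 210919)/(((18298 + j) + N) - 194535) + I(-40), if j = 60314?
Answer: -11259979/33284 ≈ -338.30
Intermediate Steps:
N = -17213 (N = (-36406 + 1980)/2 = (½)*(-34426) = -17213)
(117731 - 210919)/(((18298 + j) + N) - 194535) + I(-40) = (117731 - 210919)/(((18298 + 60314) - 17213) - 194535) - 339 = -93188/((78612 - 17213) - 194535) - 339 = -93188/(61399 - 194535) - 339 = -93188/(-133136) - 339 = -93188*(-1/133136) - 339 = 23297/33284 - 339 = -11259979/33284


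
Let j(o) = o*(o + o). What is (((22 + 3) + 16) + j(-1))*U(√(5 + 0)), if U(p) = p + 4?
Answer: 172 + 43*√5 ≈ 268.15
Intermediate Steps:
j(o) = 2*o² (j(o) = o*(2*o) = 2*o²)
U(p) = 4 + p
(((22 + 3) + 16) + j(-1))*U(√(5 + 0)) = (((22 + 3) + 16) + 2*(-1)²)*(4 + √(5 + 0)) = ((25 + 16) + 2*1)*(4 + √5) = (41 + 2)*(4 + √5) = 43*(4 + √5) = 172 + 43*√5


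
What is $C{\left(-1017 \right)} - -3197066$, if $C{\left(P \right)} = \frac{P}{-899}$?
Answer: $\frac{2874163351}{899} \approx 3.1971 \cdot 10^{6}$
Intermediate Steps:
$C{\left(P \right)} = - \frac{P}{899}$ ($C{\left(P \right)} = P \left(- \frac{1}{899}\right) = - \frac{P}{899}$)
$C{\left(-1017 \right)} - -3197066 = \left(- \frac{1}{899}\right) \left(-1017\right) - -3197066 = \frac{1017}{899} + 3197066 = \frac{2874163351}{899}$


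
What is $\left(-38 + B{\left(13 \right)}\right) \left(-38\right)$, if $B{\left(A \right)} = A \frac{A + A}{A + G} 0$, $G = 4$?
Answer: $1444$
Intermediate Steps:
$B{\left(A \right)} = 0$ ($B{\left(A \right)} = A \frac{A + A}{A + 4} \cdot 0 = A \frac{2 A}{4 + A} 0 = \frac{2 A^{2}}{4 + A} 0 = 0$)
$\left(-38 + B{\left(13 \right)}\right) \left(-38\right) = \left(-38 + 0\right) \left(-38\right) = \left(-38\right) \left(-38\right) = 1444$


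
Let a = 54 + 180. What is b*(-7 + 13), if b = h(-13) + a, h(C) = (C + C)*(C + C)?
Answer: 5460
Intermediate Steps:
h(C) = 4*C² (h(C) = (2*C)*(2*C) = 4*C²)
a = 234
b = 910 (b = 4*(-13)² + 234 = 4*169 + 234 = 676 + 234 = 910)
b*(-7 + 13) = 910*(-7 + 13) = 910*6 = 5460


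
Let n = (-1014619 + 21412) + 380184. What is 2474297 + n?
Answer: 1861274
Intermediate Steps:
n = -613023 (n = -993207 + 380184 = -613023)
2474297 + n = 2474297 - 613023 = 1861274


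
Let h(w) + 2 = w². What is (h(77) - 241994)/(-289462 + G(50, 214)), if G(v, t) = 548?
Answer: 236067/288914 ≈ 0.81708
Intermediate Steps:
h(w) = -2 + w²
(h(77) - 241994)/(-289462 + G(50, 214)) = ((-2 + 77²) - 241994)/(-289462 + 548) = ((-2 + 5929) - 241994)/(-288914) = (5927 - 241994)*(-1/288914) = -236067*(-1/288914) = 236067/288914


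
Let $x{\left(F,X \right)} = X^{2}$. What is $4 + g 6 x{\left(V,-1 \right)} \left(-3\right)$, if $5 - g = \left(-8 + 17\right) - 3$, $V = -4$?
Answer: $22$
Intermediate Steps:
$g = -1$ ($g = 5 - \left(\left(-8 + 17\right) - 3\right) = 5 - \left(9 - 3\right) = 5 - 6 = -1$)
$4 + g 6 x{\left(V,-1 \right)} \left(-3\right) = 4 - 6 \left(-1\right)^{2} \left(-3\right) = 4 - 6 \cdot 1 \left(-3\right) = 4 - 6 \left(-3\right) = 4 - -18 = 4 + 18 = 22$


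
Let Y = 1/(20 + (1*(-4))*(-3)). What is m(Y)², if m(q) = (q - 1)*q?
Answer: 961/1048576 ≈ 0.00091648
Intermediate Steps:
Y = 1/32 (Y = 1/(20 - 4*(-3)) = 1/(20 + 12) = 1/32 ≈ 0.031250)
m(q) = q*(-1 + q) (m(q) = (-1 + q)*q = q*(-1 + q))
m(Y)² = ((-1 + 1/32)/32)² = ((1/32)*(-31/32))² = (-31/1024)² = 961/1048576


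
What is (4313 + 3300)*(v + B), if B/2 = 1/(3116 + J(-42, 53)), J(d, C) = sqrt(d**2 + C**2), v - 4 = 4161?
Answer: 307723884816251/9704883 - 15226*sqrt(4573)/9704883 ≈ 3.1708e+7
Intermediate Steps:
v = 4165 (v = 4 + 4161 = 4165)
J(d, C) = sqrt(C**2 + d**2)
B = 2/(3116 + sqrt(4573)) (B = 2/(3116 + sqrt(53**2 + (-42)**2)) = 2/(3116 + sqrt(2809 + 1764)) = 2/(3116 + sqrt(4573)) ≈ 0.00062822)
(4313 + 3300)*(v + B) = (4313 + 3300)*(4165 + (6232/9704883 - 2*sqrt(4573)/9704883)) = 7613*(40420843927/9704883 - 2*sqrt(4573)/9704883) = 307723884816251/9704883 - 15226*sqrt(4573)/9704883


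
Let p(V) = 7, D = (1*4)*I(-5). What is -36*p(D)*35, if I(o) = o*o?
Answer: -8820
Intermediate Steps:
I(o) = o²
D = 100 (D = (1*4)*(-5)² = 4*25 = 100)
-36*p(D)*35 = -36*7*35 = -252*35 = -8820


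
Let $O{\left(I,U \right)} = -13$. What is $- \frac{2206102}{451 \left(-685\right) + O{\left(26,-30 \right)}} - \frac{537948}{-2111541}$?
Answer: $\frac{804078796981}{108726061478} \approx 7.3955$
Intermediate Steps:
$- \frac{2206102}{451 \left(-685\right) + O{\left(26,-30 \right)}} - \frac{537948}{-2111541} = - \frac{2206102}{451 \left(-685\right) - 13} - \frac{537948}{-2111541} = - \frac{2206102}{-308935 - 13} - - \frac{179316}{703847} = - \frac{2206102}{-308948} + \frac{179316}{703847} = \left(-2206102\right) \left(- \frac{1}{308948}\right) + \frac{179316}{703847} = \frac{1103051}{154474} + \frac{179316}{703847} = \frac{804078796981}{108726061478}$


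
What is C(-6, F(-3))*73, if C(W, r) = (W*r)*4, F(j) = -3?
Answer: 5256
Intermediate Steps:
C(W, r) = 4*W*r
C(-6, F(-3))*73 = (4*(-6)*(-3))*73 = 72*73 = 5256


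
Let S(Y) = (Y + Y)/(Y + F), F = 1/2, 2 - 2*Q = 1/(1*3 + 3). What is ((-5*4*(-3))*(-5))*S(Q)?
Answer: -6600/17 ≈ -388.24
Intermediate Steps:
Q = 11/12 (Q = 1 - 1/(2*(1*3 + 3)) = 1 - 1/(2*(3 + 3)) = 1 - ½/6 = 1 - ½*⅙ = 1 - 1/12 = 11/12 ≈ 0.91667)
F = ½ ≈ 0.50000
S(Y) = 2*Y/(½ + Y) (S(Y) = (Y + Y)/(Y + ½) = (2*Y)/(½ + Y) = 2*Y/(½ + Y))
((-5*4*(-3))*(-5))*S(Q) = ((-5*4*(-3))*(-5))*(4*(11/12)/(1 + 2*(11/12))) = (-20*(-3)*(-5))*(4*(11/12)/(1 + 11/6)) = (60*(-5))*(4*(11/12)/(17/6)) = -1200*11*6/(12*17) = -300*22/17 = -6600/17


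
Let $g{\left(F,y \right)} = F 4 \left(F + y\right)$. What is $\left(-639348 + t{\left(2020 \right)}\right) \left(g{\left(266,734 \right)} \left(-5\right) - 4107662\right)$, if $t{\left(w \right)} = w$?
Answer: $6008512967136$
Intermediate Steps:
$g{\left(F,y \right)} = 4 F \left(F + y\right)$
$\left(-639348 + t{\left(2020 \right)}\right) \left(g{\left(266,734 \right)} \left(-5\right) - 4107662\right) = \left(-639348 + 2020\right) \left(4 \cdot 266 \left(266 + 734\right) \left(-5\right) - 4107662\right) = - 637328 \left(4 \cdot 266 \cdot 1000 \left(-5\right) - 4107662\right) = - 637328 \left(1064000 \left(-5\right) - 4107662\right) = - 637328 \left(-5320000 - 4107662\right) = \left(-637328\right) \left(-9427662\right) = 6008512967136$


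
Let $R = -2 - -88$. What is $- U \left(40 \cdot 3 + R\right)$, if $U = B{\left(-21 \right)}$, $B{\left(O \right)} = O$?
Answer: $4326$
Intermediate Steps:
$U = -21$
$R = 86$ ($R = -2 + 88 = 86$)
$- U \left(40 \cdot 3 + R\right) = - \left(-21\right) \left(40 \cdot 3 + 86\right) = - \left(-21\right) \left(120 + 86\right) = - \left(-21\right) 206 = \left(-1\right) \left(-4326\right) = 4326$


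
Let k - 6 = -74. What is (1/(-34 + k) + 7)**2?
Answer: 508369/10404 ≈ 48.863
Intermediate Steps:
k = -68 (k = 6 - 74 = -68)
(1/(-34 + k) + 7)**2 = (1/(-34 - 68) + 7)**2 = (1/(-102) + 7)**2 = (-1/102 + 7)**2 = (713/102)**2 = 508369/10404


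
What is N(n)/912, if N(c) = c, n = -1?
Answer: -1/912 ≈ -0.0010965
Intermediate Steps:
N(n)/912 = -1/912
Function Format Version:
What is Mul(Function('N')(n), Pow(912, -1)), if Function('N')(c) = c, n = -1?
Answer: Rational(-1, 912) ≈ -0.0010965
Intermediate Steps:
Mul(Function('N')(n), Pow(912, -1)) = Mul(-1, Pow(912, -1)) = Mul(-1, Rational(1, 912)) = Rational(-1, 912)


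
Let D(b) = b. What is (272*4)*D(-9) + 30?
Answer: -9762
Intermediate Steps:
(272*4)*D(-9) + 30 = (272*4)*(-9) + 30 = 1088*(-9) + 30 = -9792 + 30 = -9762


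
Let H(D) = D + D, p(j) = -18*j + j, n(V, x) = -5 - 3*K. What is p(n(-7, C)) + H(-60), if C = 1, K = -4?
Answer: -239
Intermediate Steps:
n(V, x) = 7 (n(V, x) = -5 - 3*(-4) = -5 + 12 = 7)
p(j) = -17*j
H(D) = 2*D
p(n(-7, C)) + H(-60) = -17*7 + 2*(-60) = -119 - 120 = -239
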